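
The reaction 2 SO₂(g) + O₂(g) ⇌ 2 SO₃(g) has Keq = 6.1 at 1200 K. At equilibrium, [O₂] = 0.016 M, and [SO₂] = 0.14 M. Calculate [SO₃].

At equilibrium, Keq = [SO₃]² / ([SO₂]²·[O₂]) = 6.1.
([SO₃])² / ((0.14)²·(0.016)) = 6.1
[SO₃]² = 0.00191 ⇒ [SO₃] = 0.044 M

[SO₃] = 0.044 M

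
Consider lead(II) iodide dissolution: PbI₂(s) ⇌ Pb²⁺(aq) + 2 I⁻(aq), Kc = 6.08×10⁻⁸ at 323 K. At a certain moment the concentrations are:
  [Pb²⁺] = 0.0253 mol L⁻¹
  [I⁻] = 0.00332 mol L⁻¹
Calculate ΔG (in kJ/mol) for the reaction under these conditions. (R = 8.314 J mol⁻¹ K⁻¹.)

ΔG = 4.09 kJ/mol

(PbI₂ is a pure solid — omitted from Qc.)
Qc = [Pb²⁺]·[I⁻]² = (0.0253)·(0.00332)² = 2.79×10⁻⁷
ΔG = RT ln(Qc/Kc) = (8.314 J mol⁻¹ K⁻¹)(323 K) × ln(2.79×10⁻⁷/6.08×10⁻⁸)
   = (2.685 kJ/mol)(1.524) = 4.09 kJ/mol
ΔG > 0, so the forward reaction is non-spontaneous (proceeds in reverse).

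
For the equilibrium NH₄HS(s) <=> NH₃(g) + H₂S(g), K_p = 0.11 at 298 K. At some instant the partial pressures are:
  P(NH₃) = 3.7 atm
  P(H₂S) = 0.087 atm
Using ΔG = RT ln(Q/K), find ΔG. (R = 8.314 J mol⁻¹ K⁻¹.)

(NH₄HS is a pure solid — omitted from Q_p.)
Q_p = P(NH₃)·P(H₂S) = (3.7)·(0.087) = 0.322
ΔG = RT ln(Q_p/K_p) = (8.314 J mol⁻¹ K⁻¹)(298 K) × ln(0.322/0.11)
   = (2.478 kJ/mol)(1.074) = 2.66 kJ/mol
ΔG > 0, so the forward reaction is non-spontaneous (proceeds in reverse).

ΔG = 2.66 kJ/mol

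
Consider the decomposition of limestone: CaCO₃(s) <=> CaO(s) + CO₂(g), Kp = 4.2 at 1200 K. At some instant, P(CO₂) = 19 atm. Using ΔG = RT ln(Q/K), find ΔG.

(CaCO₃, CaO are pure solids — omitted from Qp.)
Qp = P(CO₂) = 19.0
ΔG = RT ln(Qp/Kp) = (8.314 J mol⁻¹ K⁻¹)(1200 K) × ln(19.0/4.2)
   = (9.977 kJ/mol)(1.509) = 15.1 kJ/mol
ΔG > 0, so the forward reaction is non-spontaneous (proceeds in reverse).

ΔG = 15.1 kJ/mol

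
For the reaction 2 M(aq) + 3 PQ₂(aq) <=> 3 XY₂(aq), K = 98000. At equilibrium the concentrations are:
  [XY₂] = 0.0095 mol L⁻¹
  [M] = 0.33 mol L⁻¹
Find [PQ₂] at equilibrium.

At equilibrium, K = [XY₂]³ / ([M]²·[PQ₂]³) = 98000.
(0.0095)³ / ((0.33)²·([PQ₂])³) = 98000
[PQ₂]³ = 8.03×10⁻¹¹ ⇒ [PQ₂] = 4.3×10⁻⁴ mol L⁻¹

[PQ₂] = 4.3×10⁻⁴ mol L⁻¹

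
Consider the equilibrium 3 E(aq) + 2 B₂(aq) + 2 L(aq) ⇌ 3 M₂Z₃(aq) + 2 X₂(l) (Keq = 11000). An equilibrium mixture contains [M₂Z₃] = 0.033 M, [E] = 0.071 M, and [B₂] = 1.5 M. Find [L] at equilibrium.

[L] = 0.0020 M

(X₂ is a pure liquid — omitted from Keq.)
At equilibrium, Keq = [M₂Z₃]³ / ([E]³·[B₂]²·[L]²) = 11000.
(0.033)³ / ((0.071)³·(1.5)²·([L])²) = 11000
[L]² = 4.06e-6 ⇒ [L] = 0.0020 M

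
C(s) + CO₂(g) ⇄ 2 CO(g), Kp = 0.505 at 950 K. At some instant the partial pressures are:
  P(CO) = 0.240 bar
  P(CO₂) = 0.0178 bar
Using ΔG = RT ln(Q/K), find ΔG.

ΔG = 14.7 kJ/mol

(C is a pure solid — omitted from Qp.)
Qp = P(CO)² / P(CO₂) = (0.240)² / (0.0178) = 3.24
ΔG = RT ln(Qp/Kp) = (8.314 J mol⁻¹ K⁻¹)(950 K) × ln(3.24/0.505)
   = (7.898 kJ/mol)(1.859) = 14.7 kJ/mol
ΔG > 0, so the forward reaction is non-spontaneous (proceeds in reverse).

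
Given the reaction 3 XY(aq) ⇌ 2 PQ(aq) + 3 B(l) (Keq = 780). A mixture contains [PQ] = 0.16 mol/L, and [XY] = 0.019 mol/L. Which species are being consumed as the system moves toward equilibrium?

(B is a pure liquid — omitted from Q.)
Q = [PQ]² / [XY]³ = (0.16)² / (0.019)³ = 3700
Q = 3700 > Keq = 780: net reverse reaction.

PQ, B (products)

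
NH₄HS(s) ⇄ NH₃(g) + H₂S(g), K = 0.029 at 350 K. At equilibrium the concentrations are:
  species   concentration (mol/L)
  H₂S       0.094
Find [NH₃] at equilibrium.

(NH₄HS is a pure solid — omitted from K.)
At equilibrium, K = [NH₃]·[H₂S] = 0.029.
([NH₃])·(0.094) = 0.029
[NH₃] = 0.309 = 0.31 mol/L

[NH₃] = 0.31 mol/L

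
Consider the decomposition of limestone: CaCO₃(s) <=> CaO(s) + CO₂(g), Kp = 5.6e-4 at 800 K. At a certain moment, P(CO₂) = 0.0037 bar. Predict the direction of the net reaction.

toward reactants

(CaCO₃, CaO are pure solids — omitted from Qp.)
Qp = P(CO₂) = 0.0037
Qp = 0.0037 > Kp = 5.6e-4, so the reverse reaction proceeds.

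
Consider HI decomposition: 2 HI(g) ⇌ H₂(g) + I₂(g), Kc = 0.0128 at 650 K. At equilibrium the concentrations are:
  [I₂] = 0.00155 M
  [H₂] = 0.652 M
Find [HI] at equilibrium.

At equilibrium, Kc = [H₂]·[I₂] / [HI]² = 0.0128.
(0.652)·(0.00155) / ([HI])² = 0.0128
[HI]² = 0.0790 ⇒ [HI] = 0.281 M

[HI] = 0.281 M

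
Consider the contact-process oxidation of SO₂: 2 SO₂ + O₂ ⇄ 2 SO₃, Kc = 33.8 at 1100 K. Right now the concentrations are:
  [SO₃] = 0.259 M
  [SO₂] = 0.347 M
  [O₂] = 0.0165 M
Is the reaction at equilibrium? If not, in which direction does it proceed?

at equilibrium

Qc = [SO₃]² / ([SO₂]²·[O₂]) = (0.259)² / ((0.347)²·(0.0165)) = 33.8
Qc = 33.8 = Kc, so the system is already at equilibrium.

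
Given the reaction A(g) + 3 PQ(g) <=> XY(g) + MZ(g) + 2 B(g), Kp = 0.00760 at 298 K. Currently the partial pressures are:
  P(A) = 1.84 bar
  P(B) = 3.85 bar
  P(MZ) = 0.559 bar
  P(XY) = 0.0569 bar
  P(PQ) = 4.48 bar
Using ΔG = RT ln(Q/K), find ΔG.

ΔG = -2.43 kJ/mol

Qp = P(XY)·P(MZ)·P(B)² / (P(A)·P(PQ)³) = (0.0569)·(0.559)·(3.85)² / ((1.84)·(4.48)³) = 0.00285
ΔG = RT ln(Qp/Kp) = (8.314 J mol⁻¹ K⁻¹)(298 K) × ln(0.00285/0.00760)
   = (2.478 kJ/mol)(-0.9808) = -2.43 kJ/mol
ΔG < 0, so the forward reaction is spontaneous (proceeds forward).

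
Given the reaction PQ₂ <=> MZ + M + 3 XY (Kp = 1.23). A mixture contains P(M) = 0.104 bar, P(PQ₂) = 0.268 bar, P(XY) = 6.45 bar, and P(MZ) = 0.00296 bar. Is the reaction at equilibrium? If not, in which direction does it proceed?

to the right

Qp = P(MZ)·P(M)·P(XY)³ / P(PQ₂) = (0.00296)·(0.104)·(6.45)³ / (0.268) = 0.308
Qp = 0.308 < Kp = 1.23, so the forward reaction proceeds.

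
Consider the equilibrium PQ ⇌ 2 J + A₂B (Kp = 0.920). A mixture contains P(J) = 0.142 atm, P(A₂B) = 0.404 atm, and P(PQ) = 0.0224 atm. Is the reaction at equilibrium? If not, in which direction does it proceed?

Qp = P(J)²·P(A₂B) / P(PQ) = (0.142)²·(0.404) / (0.0224) = 0.364
Qp = 0.364 < Kp = 0.920, so the forward reaction proceeds.

to the right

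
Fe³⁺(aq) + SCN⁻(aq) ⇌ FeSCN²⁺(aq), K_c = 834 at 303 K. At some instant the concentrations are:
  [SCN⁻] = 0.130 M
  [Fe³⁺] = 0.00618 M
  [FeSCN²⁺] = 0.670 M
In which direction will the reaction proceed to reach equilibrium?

Q_c = [FeSCN²⁺] / ([Fe³⁺]·[SCN⁻]) = (0.670) / ((0.00618)·(0.130)) = 834
Q_c = 834 = K_c, so the system is already at equilibrium.

at equilibrium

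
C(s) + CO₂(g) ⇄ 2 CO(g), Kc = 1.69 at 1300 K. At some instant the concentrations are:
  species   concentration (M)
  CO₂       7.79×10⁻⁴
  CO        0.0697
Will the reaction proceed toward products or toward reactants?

(C is a pure solid — omitted from Qc.)
Qc = [CO]² / [CO₂] = (0.0697)² / (7.79×10⁻⁴) = 6.24
Qc = 6.24 > Kc = 1.69, so the reverse reaction proceeds.

toward reactants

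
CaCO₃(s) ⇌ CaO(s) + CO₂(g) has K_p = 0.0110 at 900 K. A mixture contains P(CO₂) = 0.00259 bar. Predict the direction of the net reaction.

(CaCO₃, CaO are pure solids — omitted from Q_p.)
Q_p = P(CO₂) = 0.00259
Q_p = 0.00259 < K_p = 0.0110, so the forward reaction proceeds.

in the forward direction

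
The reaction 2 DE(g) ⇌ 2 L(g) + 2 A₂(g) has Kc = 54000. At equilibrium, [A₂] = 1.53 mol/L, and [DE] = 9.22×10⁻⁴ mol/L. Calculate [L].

At equilibrium, Kc = [L]²·[A₂]² / [DE]² = 54000.
([L])²·(1.53)² / (9.22×10⁻⁴)² = 54000
[L]² = 0.0196 ⇒ [L] = 0.140 mol/L

[L] = 0.140 mol/L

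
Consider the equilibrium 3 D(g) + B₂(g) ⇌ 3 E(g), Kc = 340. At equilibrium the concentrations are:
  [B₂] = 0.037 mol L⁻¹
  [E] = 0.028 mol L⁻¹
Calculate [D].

At equilibrium, Kc = [E]³ / ([D]³·[B₂]) = 340.
(0.028)³ / (([D])³·(0.037)) = 340
[D]³ = 1.74e-6 ⇒ [D] = 0.012 mol L⁻¹

[D] = 0.012 mol L⁻¹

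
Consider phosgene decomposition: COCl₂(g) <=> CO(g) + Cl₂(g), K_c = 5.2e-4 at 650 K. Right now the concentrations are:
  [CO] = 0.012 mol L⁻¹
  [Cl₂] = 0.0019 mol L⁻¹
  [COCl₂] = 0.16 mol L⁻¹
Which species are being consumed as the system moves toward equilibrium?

COCl₂ (reactants)

Q_c = [CO]·[Cl₂] / [COCl₂] = (0.012)·(0.0019) / (0.16) = 1.4e-4
Q_c = 1.4e-4 < K_c = 5.2e-4: net forward reaction.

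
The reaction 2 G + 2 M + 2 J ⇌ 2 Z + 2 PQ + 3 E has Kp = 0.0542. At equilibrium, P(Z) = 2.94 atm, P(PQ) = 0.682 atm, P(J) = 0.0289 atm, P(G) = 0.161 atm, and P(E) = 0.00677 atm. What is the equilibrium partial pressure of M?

At equilibrium, Kp = P(Z)²·P(PQ)²·P(E)³ / (P(G)²·P(M)²·P(J)²) = 0.0542.
(2.94)²·(0.682)²·(0.00677)³ / ((0.161)²·(P(M))²·(0.0289)²) = 0.0542
P(M)² = 1.06 ⇒ P(M) = 1.03 atm

P(M) = 1.03 atm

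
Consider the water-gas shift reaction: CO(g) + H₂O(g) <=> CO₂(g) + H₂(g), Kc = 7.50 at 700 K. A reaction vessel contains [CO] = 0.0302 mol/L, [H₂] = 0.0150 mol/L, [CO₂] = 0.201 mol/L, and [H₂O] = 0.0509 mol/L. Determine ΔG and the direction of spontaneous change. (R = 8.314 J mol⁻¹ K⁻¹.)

ΔG = -7.81 kJ/mol; the forward reaction is spontaneous

Qc = [CO₂]·[H₂] / ([CO]·[H₂O]) = (0.201)·(0.0150) / ((0.0302)·(0.0509)) = 1.96
ΔG = RT ln(Qc/Kc) = (8.314 J mol⁻¹ K⁻¹)(700 K) × ln(1.96/7.50)
   = (5.820 kJ/mol)(-1.342) = -7.81 kJ/mol
ΔG < 0, so the forward reaction is spontaneous (proceeds forward).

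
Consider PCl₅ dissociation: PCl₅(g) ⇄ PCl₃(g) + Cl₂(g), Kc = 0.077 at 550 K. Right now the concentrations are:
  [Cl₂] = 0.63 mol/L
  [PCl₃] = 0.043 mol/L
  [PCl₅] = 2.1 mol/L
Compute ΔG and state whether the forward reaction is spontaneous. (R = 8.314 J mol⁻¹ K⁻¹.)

ΔG = -8.17 kJ/mol; the forward reaction is spontaneous

Qc = [PCl₃]·[Cl₂] / [PCl₅] = (0.043)·(0.63) / (2.1) = 0.0129
ΔG = RT ln(Qc/Kc) = (8.314 J mol⁻¹ K⁻¹)(550 K) × ln(0.0129/0.077)
   = (4.573 kJ/mol)(-1.787) = -8.17 kJ/mol
ΔG < 0, so the forward reaction is spontaneous (proceeds forward).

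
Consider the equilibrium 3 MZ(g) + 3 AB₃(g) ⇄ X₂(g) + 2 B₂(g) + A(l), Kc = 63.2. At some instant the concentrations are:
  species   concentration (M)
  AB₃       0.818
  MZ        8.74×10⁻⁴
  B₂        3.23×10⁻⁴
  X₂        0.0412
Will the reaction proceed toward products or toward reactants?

(A is a pure liquid — omitted from Qc.)
Qc = [X₂]·[B₂]² / ([MZ]³·[AB₃]³) = (0.0412)·(3.23×10⁻⁴)² / ((8.74×10⁻⁴)³·(0.818)³) = 11.8
Qc = 11.8 < Kc = 63.2, so the forward reaction proceeds.

toward products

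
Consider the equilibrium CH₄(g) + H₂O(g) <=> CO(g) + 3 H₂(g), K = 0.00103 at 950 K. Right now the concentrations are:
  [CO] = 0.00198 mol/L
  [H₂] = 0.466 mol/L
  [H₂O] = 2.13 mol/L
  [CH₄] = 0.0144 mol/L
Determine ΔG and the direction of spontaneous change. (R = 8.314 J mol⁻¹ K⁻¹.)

ΔG = 14.6 kJ/mol; the forward reaction is non-spontaneous

Q = [CO]·[H₂]³ / ([CH₄]·[H₂O]) = (0.00198)·(0.466)³ / ((0.0144)·(2.13)) = 0.00653
ΔG = RT ln(Q/K) = (8.314 J mol⁻¹ K⁻¹)(950 K) × ln(0.00653/0.00103)
   = (7.898 kJ/mol)(1.847) = 14.6 kJ/mol
ΔG > 0, so the forward reaction is non-spontaneous (proceeds in reverse).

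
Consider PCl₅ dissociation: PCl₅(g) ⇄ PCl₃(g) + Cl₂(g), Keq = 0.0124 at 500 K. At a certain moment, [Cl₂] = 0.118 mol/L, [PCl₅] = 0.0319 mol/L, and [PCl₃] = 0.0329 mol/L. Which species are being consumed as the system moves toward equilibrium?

Q = [PCl₃]·[Cl₂] / [PCl₅] = (0.0329)·(0.118) / (0.0319) = 0.122
Q = 0.122 > Keq = 0.0124: net reverse reaction.

PCl₃, Cl₂ (products)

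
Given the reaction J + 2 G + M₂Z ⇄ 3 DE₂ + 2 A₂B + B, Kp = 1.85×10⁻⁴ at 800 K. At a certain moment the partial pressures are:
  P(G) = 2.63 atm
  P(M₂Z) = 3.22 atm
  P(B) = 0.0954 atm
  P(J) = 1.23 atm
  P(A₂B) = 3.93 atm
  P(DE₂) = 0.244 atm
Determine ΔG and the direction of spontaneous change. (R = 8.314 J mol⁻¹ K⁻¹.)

ΔG = 9.58 kJ/mol; the forward reaction is non-spontaneous

Qp = P(DE₂)³·P(A₂B)²·P(B) / (P(J)·P(G)²·P(M₂Z)) = (0.244)³·(3.93)²·(0.0954) / ((1.23)·(2.63)²·(3.22)) = 7.81×10⁻⁴
ΔG = RT ln(Qp/Kp) = (8.314 J mol⁻¹ K⁻¹)(800 K) × ln(7.81×10⁻⁴/1.85×10⁻⁴)
   = (6.651 kJ/mol)(1.440) = 9.58 kJ/mol
ΔG > 0, so the forward reaction is non-spontaneous (proceeds in reverse).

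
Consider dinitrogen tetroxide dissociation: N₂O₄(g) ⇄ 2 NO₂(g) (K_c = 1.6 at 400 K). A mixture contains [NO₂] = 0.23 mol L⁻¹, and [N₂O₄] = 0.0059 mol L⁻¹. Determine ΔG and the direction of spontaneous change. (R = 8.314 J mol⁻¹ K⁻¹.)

ΔG = 5.73 kJ/mol; the forward reaction is non-spontaneous

Q_c = [NO₂]² / [N₂O₄] = (0.23)² / (0.0059) = 8.97
ΔG = RT ln(Q_c/K_c) = (8.314 J mol⁻¹ K⁻¹)(400 K) × ln(8.97/1.6)
   = (3.326 kJ/mol)(1.724) = 5.73 kJ/mol
ΔG > 0, so the forward reaction is non-spontaneous (proceeds in reverse).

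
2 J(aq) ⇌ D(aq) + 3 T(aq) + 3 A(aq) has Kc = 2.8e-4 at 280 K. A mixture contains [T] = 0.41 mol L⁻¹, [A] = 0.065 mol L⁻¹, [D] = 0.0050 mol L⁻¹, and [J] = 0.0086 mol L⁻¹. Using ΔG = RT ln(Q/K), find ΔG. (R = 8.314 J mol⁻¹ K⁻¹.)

Qc = [D]·[T]³·[A]³ / [J]² = (0.0050)·(0.41)³·(0.065)³ / (0.0086)² = 0.00128
ΔG = RT ln(Qc/Kc) = (8.314 J mol⁻¹ K⁻¹)(280 K) × ln(0.00128/2.8e-4)
   = (2.328 kJ/mol)(1.520) = 3.54 kJ/mol
ΔG > 0, so the forward reaction is non-spontaneous (proceeds in reverse).

ΔG = 3.54 kJ/mol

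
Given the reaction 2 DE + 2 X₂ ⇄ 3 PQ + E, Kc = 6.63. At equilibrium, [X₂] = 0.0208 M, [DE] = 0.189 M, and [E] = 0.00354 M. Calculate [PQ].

[PQ] = 0.307 M

At equilibrium, Kc = [PQ]³·[E] / ([DE]²·[X₂]²) = 6.63.
([PQ])³·(0.00354) / ((0.189)²·(0.0208)²) = 6.63
[PQ]³ = 0.0289 ⇒ [PQ] = 0.307 M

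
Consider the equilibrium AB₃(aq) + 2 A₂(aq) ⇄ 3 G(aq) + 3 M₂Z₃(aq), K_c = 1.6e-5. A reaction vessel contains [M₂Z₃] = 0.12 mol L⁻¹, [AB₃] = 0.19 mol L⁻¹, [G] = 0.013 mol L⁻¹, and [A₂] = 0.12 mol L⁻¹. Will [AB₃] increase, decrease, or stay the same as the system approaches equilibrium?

decrease

Q_c = [G]³·[M₂Z₃]³ / ([AB₃]·[A₂]²) = (0.013)³·(0.12)³ / ((0.19)·(0.12)²) = 1.4e-6
Q_c = 1.4e-6 < K_c = 1.6e-5: net forward reaction.
AB₃ is a reactant, so it decreases.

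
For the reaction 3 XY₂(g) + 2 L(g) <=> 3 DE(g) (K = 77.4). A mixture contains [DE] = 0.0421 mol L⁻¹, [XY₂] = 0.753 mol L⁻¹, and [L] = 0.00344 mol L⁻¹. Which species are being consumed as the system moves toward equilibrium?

Q = [DE]³ / ([XY₂]³·[L]²) = (0.0421)³ / ((0.753)³·(0.00344)²) = 14.8
Q = 14.8 < K = 77.4: net forward reaction.

XY₂, L (reactants)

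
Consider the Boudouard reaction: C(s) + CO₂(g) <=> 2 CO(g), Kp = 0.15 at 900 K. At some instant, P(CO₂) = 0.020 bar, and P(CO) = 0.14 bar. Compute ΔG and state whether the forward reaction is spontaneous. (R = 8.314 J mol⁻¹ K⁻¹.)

ΔG = 14.0 kJ/mol; the forward reaction is non-spontaneous

(C is a pure solid — omitted from Qp.)
Qp = P(CO)² / P(CO₂) = (0.14)² / (0.020) = 0.980
ΔG = RT ln(Qp/Kp) = (8.314 J mol⁻¹ K⁻¹)(900 K) × ln(0.980/0.15)
   = (7.483 kJ/mol)(1.877) = 14.0 kJ/mol
ΔG > 0, so the forward reaction is non-spontaneous (proceeds in reverse).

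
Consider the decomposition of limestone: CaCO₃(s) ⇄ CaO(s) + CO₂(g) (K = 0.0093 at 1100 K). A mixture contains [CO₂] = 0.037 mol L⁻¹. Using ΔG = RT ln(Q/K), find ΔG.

(CaCO₃, CaO are pure solids — omitted from Q.)
Q = [CO₂] = 0.0370
ΔG = RT ln(Q/K) = (8.314 J mol⁻¹ K⁻¹)(1100 K) × ln(0.0370/0.0093)
   = (9.145 kJ/mol)(1.381) = 12.6 kJ/mol
ΔG > 0, so the forward reaction is non-spontaneous (proceeds in reverse).

ΔG = 12.6 kJ/mol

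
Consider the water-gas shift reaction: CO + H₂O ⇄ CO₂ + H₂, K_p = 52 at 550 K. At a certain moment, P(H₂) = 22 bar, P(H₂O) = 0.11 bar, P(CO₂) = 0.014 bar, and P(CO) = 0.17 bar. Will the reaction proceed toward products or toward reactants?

Q_p = P(CO₂)·P(H₂) / (P(CO)·P(H₂O)) = (0.014)·(22) / ((0.17)·(0.11)) = 16
Q_p = 16 < K_p = 52, so the forward reaction proceeds.

toward products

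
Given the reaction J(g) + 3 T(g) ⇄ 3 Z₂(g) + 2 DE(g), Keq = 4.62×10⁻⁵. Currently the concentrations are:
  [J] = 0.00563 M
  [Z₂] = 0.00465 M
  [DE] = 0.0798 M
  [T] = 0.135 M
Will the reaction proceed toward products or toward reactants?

Q = [Z₂]³·[DE]² / ([J]·[T]³) = (0.00465)³·(0.0798)² / ((0.00563)·(0.135)³) = 4.62×10⁻⁵
Q = 4.62×10⁻⁵ = Keq, so the system is already at equilibrium.

no net change (already at equilibrium)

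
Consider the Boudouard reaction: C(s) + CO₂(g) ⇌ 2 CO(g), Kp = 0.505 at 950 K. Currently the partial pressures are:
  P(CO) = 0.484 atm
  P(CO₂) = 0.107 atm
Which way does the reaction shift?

reverse (toward reactants)

(C is a pure solid — omitted from Qp.)
Qp = P(CO)² / P(CO₂) = (0.484)² / (0.107) = 2.19
Qp = 2.19 > Kp = 0.505, so the reverse reaction proceeds.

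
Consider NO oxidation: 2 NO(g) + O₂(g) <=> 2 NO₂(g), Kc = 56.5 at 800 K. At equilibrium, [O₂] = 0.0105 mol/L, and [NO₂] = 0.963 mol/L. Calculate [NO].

At equilibrium, Kc = [NO₂]² / ([NO]²·[O₂]) = 56.5.
(0.963)² / (([NO])²·(0.0105)) = 56.5
[NO]² = 1.56 ⇒ [NO] = 1.25 mol/L

[NO] = 1.25 mol/L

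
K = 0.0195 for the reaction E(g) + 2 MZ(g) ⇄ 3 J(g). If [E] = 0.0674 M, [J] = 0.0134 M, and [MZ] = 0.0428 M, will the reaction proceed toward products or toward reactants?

Q = [J]³ / ([E]·[MZ]²) = (0.0134)³ / ((0.0674)·(0.0428)²) = 0.0195
Q = 0.0195 = K, so the system is already at equilibrium.

no net change (already at equilibrium)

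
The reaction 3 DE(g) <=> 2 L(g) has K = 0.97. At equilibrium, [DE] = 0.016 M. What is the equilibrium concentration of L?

[L] = 0.0020 M

At equilibrium, K = [L]² / [DE]³ = 0.97.
([L])² / (0.016)³ = 0.97
[L]² = 3.97×10⁻⁶ ⇒ [L] = 0.0020 M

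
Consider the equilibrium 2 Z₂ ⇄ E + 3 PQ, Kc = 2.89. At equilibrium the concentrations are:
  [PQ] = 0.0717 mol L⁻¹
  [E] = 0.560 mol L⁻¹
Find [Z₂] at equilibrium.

[Z₂] = 0.00845 mol L⁻¹

At equilibrium, Kc = [E]·[PQ]³ / [Z₂]² = 2.89.
(0.560)·(0.0717)³ / ([Z₂])² = 2.89
[Z₂]² = 7.14×10⁻⁵ ⇒ [Z₂] = 0.00845 mol L⁻¹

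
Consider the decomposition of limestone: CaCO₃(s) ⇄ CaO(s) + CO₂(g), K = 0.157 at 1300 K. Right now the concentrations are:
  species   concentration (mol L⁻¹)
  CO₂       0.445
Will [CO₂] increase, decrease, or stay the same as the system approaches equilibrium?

(CaCO₃, CaO are pure solids — omitted from Q.)
Q = [CO₂] = 0.445
Q = 0.445 > K = 0.157: net reverse reaction.
CO₂ is a product, so it decreases.

decrease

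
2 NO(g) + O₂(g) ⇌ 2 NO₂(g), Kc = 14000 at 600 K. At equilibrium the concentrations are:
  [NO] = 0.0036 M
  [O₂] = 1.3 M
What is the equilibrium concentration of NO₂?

At equilibrium, Kc = [NO₂]² / ([NO]²·[O₂]) = 14000.
([NO₂])² / ((0.0036)²·(1.3)) = 14000
[NO₂]² = 0.236 ⇒ [NO₂] = 0.49 M

[NO₂] = 0.49 M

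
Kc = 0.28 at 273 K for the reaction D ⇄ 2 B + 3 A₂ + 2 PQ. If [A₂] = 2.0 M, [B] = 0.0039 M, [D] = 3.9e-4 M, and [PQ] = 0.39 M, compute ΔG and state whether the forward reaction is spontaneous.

Qc = [B]²·[A₂]³·[PQ]² / [D] = (0.0039)²·(2.0)³·(0.39)² / (3.9e-4) = 0.0475
ΔG = RT ln(Qc/Kc) = (8.314 J mol⁻¹ K⁻¹)(273 K) × ln(0.0475/0.28)
   = (2.270 kJ/mol)(-1.774) = -4.03 kJ/mol
ΔG < 0, so the forward reaction is spontaneous (proceeds forward).

ΔG = -4.03 kJ/mol; the forward reaction is spontaneous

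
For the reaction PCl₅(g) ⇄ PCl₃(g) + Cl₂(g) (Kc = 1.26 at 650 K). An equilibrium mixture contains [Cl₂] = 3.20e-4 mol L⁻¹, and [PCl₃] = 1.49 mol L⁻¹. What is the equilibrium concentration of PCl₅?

At equilibrium, Kc = [PCl₃]·[Cl₂] / [PCl₅] = 1.26.
(1.49)·(3.20e-4) / ([PCl₅]) = 1.26
[PCl₅] = 3.78e-4 mol L⁻¹

[PCl₅] = 3.78e-4 mol L⁻¹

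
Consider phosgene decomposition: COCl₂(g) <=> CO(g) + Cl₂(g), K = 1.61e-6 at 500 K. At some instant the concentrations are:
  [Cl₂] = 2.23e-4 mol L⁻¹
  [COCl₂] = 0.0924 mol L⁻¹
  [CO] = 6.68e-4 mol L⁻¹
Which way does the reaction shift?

at equilibrium

Q = [CO]·[Cl₂] / [COCl₂] = (6.68e-4)·(2.23e-4) / (0.0924) = 1.61e-6
Q = 1.61e-6 = K, so the system is already at equilibrium.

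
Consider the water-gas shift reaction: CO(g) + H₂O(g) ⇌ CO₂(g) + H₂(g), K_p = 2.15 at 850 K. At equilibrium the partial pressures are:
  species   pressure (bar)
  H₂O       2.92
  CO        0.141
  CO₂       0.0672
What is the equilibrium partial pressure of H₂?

At equilibrium, K_p = P(CO₂)·P(H₂) / (P(CO)·P(H₂O)) = 2.15.
(0.0672)·(P(H₂)) / ((0.141)·(2.92)) = 2.15
P(H₂) = 13.2 bar

P(H₂) = 13.2 bar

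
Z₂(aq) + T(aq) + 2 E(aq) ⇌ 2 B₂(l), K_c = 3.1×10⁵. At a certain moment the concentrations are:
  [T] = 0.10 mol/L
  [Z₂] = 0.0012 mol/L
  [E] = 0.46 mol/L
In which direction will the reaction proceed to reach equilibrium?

to the right

(B₂ is a pure liquid — omitted from Q_c.)
Q_c = 1 / ([Z₂]·[T]·[E]²) = 1 / ((0.0012)·(0.10)·(0.46)²) = 39000
Q_c = 39000 < K_c = 3.1×10⁵, so the forward reaction proceeds.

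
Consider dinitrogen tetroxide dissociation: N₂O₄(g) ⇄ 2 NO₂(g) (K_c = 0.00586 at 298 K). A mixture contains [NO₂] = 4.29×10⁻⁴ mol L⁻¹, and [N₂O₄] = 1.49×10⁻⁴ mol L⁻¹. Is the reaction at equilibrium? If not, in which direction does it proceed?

forward (toward products)

Q_c = [NO₂]² / [N₂O₄] = (4.29×10⁻⁴)² / (1.49×10⁻⁴) = 0.00124
Q_c = 0.00124 < K_c = 0.00586, so the forward reaction proceeds.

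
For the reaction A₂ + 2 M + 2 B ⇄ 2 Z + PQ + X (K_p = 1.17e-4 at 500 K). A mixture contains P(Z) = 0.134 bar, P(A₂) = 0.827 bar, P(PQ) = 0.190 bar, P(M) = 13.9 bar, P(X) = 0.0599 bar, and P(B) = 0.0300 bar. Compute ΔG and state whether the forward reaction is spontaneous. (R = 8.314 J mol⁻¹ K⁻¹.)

ΔG = 10.4 kJ/mol; the forward reaction is non-spontaneous

Q_p = P(Z)²·P(PQ)·P(X) / (P(A₂)·P(M)²·P(B)²) = (0.134)²·(0.190)·(0.0599) / ((0.827)·(13.9)²·(0.0300)²) = 0.00142
ΔG = RT ln(Q_p/K_p) = (8.314 J mol⁻¹ K⁻¹)(500 K) × ln(0.00142/1.17e-4)
   = (4.157 kJ/mol)(2.496) = 10.4 kJ/mol
ΔG > 0, so the forward reaction is non-spontaneous (proceeds in reverse).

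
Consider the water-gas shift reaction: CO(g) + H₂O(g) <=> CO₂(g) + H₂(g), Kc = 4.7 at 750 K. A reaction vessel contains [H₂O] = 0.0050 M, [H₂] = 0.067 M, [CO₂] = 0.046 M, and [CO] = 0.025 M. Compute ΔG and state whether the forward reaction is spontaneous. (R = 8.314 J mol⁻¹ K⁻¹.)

ΔG = 10.3 kJ/mol; the forward reaction is non-spontaneous

Qc = [CO₂]·[H₂] / ([CO]·[H₂O]) = (0.046)·(0.067) / ((0.025)·(0.0050)) = 24.7
ΔG = RT ln(Qc/Kc) = (8.314 J mol⁻¹ K⁻¹)(750 K) × ln(24.7/4.7)
   = (6.236 kJ/mol)(1.659) = 10.3 kJ/mol
ΔG > 0, so the forward reaction is non-spontaneous (proceeds in reverse).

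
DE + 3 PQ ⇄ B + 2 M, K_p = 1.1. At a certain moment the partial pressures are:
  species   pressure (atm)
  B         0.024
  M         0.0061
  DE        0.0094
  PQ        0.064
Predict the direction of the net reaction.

Q_p = P(B)·P(M)² / (P(DE)·P(PQ)³) = (0.024)·(0.0061)² / ((0.0094)·(0.064)³) = 0.36
Q_p = 0.36 < K_p = 1.1, so the forward reaction proceeds.

in the forward direction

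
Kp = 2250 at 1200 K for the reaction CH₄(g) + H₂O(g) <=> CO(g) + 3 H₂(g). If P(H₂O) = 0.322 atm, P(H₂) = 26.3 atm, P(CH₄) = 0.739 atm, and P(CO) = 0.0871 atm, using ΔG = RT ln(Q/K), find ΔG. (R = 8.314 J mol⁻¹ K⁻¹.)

ΔG = 10.8 kJ/mol

Qp = P(CO)·P(H₂)³ / (P(CH₄)·P(H₂O)) = (0.0871)·(26.3)³ / ((0.739)·(0.322)) = 6660
ΔG = RT ln(Qp/Kp) = (8.314 J mol⁻¹ K⁻¹)(1200 K) × ln(6660/2250)
   = (9.977 kJ/mol)(1.085) = 10.8 kJ/mol
ΔG > 0, so the forward reaction is non-spontaneous (proceeds in reverse).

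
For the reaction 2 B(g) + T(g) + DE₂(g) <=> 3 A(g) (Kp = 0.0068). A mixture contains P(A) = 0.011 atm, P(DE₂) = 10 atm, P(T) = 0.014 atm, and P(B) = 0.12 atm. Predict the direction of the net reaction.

toward products

Qp = P(A)³ / (P(B)²·P(T)·P(DE₂)) = (0.011)³ / ((0.12)²·(0.014)·(10)) = 6.6e-4
Qp = 6.6e-4 < Kp = 0.0068, so the forward reaction proceeds.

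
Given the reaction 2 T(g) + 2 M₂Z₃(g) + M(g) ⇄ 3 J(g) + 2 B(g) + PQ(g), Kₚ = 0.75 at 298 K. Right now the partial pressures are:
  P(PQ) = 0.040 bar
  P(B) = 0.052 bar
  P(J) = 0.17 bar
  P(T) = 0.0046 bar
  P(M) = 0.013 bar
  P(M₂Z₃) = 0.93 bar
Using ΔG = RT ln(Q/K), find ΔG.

Qₚ = P(J)³·P(B)²·P(PQ) / (P(T)²·P(M₂Z₃)²·P(M)) = (0.17)³·(0.052)²·(0.040) / ((0.0046)²·(0.93)²·(0.013)) = 2.23
ΔG = RT ln(Qₚ/Kₚ) = (8.314 J mol⁻¹ K⁻¹)(298 K) × ln(2.23/0.75)
   = (2.478 kJ/mol)(1.090) = 2.70 kJ/mol
ΔG > 0, so the forward reaction is non-spontaneous (proceeds in reverse).

ΔG = 2.70 kJ/mol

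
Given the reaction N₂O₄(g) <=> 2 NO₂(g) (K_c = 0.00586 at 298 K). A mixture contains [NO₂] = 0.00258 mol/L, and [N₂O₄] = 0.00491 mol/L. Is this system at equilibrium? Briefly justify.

no; Q < K, reaction proceeds forward

Q_c = [NO₂]² / [N₂O₄] = (0.00258)² / (0.00491) = 0.00136
Q_c = 0.00136 < K_c = 0.00586: net forward reaction.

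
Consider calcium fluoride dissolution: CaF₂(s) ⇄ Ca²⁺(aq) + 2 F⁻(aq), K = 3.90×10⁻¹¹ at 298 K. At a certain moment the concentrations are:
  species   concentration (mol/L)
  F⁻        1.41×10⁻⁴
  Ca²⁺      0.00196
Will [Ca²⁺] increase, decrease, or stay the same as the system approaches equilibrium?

(CaF₂ is a pure solid — omitted from Q.)
Q = [Ca²⁺]·[F⁻]² = (0.00196)·(1.41×10⁻⁴)² = 3.90×10⁻¹¹
Q = 3.90×10⁻¹¹ = K; the system is at equilibrium.

stay the same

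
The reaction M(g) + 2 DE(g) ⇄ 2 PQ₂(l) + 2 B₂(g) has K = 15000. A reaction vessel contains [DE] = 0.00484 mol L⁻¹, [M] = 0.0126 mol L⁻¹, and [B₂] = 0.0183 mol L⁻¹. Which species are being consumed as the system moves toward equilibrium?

M, DE (reactants)

(PQ₂ is a pure liquid — omitted from Q.)
Q = [B₂]² / ([M]·[DE]²) = (0.0183)² / ((0.0126)·(0.00484)²) = 1130
Q = 1130 < K = 15000: net forward reaction.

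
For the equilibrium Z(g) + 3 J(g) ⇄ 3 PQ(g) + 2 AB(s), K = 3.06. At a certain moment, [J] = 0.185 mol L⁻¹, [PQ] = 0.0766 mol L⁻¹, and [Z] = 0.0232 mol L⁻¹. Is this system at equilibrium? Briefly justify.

yes, at equilibrium

(AB is a pure solid — omitted from Q.)
Q = [PQ]³ / ([Z]·[J]³) = (0.0766)³ / ((0.0232)·(0.185)³) = 3.06
Q = 3.06 = K; the system is at equilibrium.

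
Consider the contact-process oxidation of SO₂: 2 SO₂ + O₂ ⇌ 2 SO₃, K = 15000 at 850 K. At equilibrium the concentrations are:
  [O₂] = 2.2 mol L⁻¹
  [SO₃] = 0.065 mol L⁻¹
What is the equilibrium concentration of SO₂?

At equilibrium, K = [SO₃]² / ([SO₂]²·[O₂]) = 15000.
(0.065)² / (([SO₂])²·(2.2)) = 15000
[SO₂]² = 1.28e-7 ⇒ [SO₂] = 3.6e-4 mol L⁻¹

[SO₂] = 3.6e-4 mol L⁻¹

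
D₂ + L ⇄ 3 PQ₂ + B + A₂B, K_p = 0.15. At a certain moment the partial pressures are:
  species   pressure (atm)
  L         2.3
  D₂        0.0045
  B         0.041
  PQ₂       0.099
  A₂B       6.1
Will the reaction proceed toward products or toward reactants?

to the right

Q_p = P(PQ₂)³·P(B)·P(A₂B) / (P(D₂)·P(L)) = (0.099)³·(0.041)·(6.1) / ((0.0045)·(2.3)) = 0.023
Q_p = 0.023 < K_p = 0.15, so the forward reaction proceeds.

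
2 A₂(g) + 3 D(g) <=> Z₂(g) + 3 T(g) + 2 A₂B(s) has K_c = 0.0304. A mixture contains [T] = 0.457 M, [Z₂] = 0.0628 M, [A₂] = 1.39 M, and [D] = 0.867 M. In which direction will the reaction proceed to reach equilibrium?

(A₂B is a pure solid — omitted from Q_c.)
Q_c = [Z₂]·[T]³ / ([A₂]²·[D]³) = (0.0628)·(0.457)³ / ((1.39)²·(0.867)³) = 0.00476
Q_c = 0.00476 < K_c = 0.0304, so the forward reaction proceeds.

forward (toward products)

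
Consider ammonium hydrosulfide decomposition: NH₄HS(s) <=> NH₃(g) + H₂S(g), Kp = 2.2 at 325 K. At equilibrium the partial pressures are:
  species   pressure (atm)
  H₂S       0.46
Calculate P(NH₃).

P(NH₃) = 4.8 atm

(NH₄HS is a pure solid — omitted from Kp.)
At equilibrium, Kp = P(NH₃)·P(H₂S) = 2.2.
(P(NH₃))·(0.46) = 2.2
P(NH₃) = 4.78 = 4.8 atm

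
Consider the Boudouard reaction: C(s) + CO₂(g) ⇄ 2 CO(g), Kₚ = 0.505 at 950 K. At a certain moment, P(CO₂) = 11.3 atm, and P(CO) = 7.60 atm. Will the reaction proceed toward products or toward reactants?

toward reactants

(C is a pure solid — omitted from Qₚ.)
Qₚ = P(CO)² / P(CO₂) = (7.60)² / (11.3) = 5.11
Qₚ = 5.11 > Kₚ = 0.505, so the reverse reaction proceeds.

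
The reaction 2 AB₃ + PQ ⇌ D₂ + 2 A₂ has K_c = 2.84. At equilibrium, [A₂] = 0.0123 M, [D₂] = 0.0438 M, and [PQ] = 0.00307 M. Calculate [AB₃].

At equilibrium, K_c = [D₂]·[A₂]² / ([AB₃]²·[PQ]) = 2.84.
(0.0438)·(0.0123)² / (([AB₃])²·(0.00307)) = 2.84
[AB₃]² = 7.60×10⁻⁴ ⇒ [AB₃] = 0.0276 M

[AB₃] = 0.0276 M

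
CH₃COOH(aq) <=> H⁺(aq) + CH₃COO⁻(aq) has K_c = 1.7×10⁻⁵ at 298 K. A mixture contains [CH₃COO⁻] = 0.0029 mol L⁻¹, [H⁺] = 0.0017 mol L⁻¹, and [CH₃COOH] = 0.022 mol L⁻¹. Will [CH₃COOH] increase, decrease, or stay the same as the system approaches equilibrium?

increase

Q_c = [H⁺]·[CH₃COO⁻] / [CH₃COOH] = (0.0017)·(0.0029) / (0.022) = 2.2×10⁻⁴
Q_c = 2.2×10⁻⁴ > K_c = 1.7×10⁻⁵: net reverse reaction.
CH₃COOH is a reactant, so it increases.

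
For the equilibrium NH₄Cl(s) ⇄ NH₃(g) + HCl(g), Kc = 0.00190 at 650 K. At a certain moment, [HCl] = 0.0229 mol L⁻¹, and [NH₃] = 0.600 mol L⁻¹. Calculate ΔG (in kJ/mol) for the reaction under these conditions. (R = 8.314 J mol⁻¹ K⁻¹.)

(NH₄Cl is a pure solid — omitted from Qc.)
Qc = [NH₃]·[HCl] = (0.600)·(0.0229) = 0.0137
ΔG = RT ln(Qc/Kc) = (8.314 J mol⁻¹ K⁻¹)(650 K) × ln(0.0137/0.00190)
   = (5.404 kJ/mol)(1.976) = 10.7 kJ/mol
ΔG > 0, so the forward reaction is non-spontaneous (proceeds in reverse).

ΔG = 10.7 kJ/mol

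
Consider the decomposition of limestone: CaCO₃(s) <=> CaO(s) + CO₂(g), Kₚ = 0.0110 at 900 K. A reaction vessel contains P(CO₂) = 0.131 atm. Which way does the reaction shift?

(CaCO₃, CaO are pure solids — omitted from Qₚ.)
Qₚ = P(CO₂) = 0.131
Qₚ = 0.131 > Kₚ = 0.0110, so the reverse reaction proceeds.

in the reverse direction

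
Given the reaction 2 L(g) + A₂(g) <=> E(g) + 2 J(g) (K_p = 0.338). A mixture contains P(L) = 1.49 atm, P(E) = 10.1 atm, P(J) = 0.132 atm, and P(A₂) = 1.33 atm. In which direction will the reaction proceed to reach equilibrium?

Q_p = P(E)·P(J)² / (P(L)²·P(A₂)) = (10.1)·(0.132)² / ((1.49)²·(1.33)) = 0.0596
Q_p = 0.0596 < K_p = 0.338, so the forward reaction proceeds.

in the forward direction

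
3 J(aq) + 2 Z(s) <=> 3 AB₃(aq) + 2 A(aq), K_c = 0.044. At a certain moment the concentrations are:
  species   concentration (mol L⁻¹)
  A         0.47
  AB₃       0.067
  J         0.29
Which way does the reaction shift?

(Z is a pure solid — omitted from Q_c.)
Q_c = [AB₃]³·[A]² / [J]³ = (0.067)³·(0.47)² / (0.29)³ = 0.0027
Q_c = 0.0027 < K_c = 0.044, so the forward reaction proceeds.

in the forward direction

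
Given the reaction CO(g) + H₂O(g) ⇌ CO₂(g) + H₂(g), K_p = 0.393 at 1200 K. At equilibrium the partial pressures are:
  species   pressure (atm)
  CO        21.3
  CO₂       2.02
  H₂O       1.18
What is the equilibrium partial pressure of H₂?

At equilibrium, K_p = P(CO₂)·P(H₂) / (P(CO)·P(H₂O)) = 0.393.
(2.02)·(P(H₂)) / ((21.3)·(1.18)) = 0.393
P(H₂) = 4.89 atm

P(H₂) = 4.89 atm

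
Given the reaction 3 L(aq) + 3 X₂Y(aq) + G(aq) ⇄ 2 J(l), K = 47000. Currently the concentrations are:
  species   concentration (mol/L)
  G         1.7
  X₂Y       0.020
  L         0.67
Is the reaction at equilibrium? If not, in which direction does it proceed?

to the left

(J is a pure liquid — omitted from Q.)
Q = 1 / ([L]³·[X₂Y]³·[G]) = 1 / ((0.67)³·(0.020)³·(1.7)) = 2.4×10⁵
Q = 2.4×10⁵ > K = 47000, so the reverse reaction proceeds.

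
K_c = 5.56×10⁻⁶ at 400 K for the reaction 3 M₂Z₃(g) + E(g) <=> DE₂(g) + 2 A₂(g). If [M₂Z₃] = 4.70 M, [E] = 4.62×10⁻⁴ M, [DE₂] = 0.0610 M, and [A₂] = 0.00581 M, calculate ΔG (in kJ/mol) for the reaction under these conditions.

ΔG = 6.80 kJ/mol

Q_c = [DE₂]·[A₂]² / ([M₂Z₃]³·[E]) = (0.0610)·(0.00581)² / ((4.70)³·(4.62×10⁻⁴)) = 4.29×10⁻⁵
ΔG = RT ln(Q_c/K_c) = (8.314 J mol⁻¹ K⁻¹)(400 K) × ln(4.29×10⁻⁵/5.56×10⁻⁶)
   = (3.326 kJ/mol)(2.043) = 6.80 kJ/mol
ΔG > 0, so the forward reaction is non-spontaneous (proceeds in reverse).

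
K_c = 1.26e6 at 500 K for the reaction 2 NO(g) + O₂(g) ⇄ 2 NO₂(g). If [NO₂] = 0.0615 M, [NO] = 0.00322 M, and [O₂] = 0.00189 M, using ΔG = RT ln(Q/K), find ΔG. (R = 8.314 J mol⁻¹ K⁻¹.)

Q_c = [NO₂]² / ([NO]²·[O₂]) = (0.0615)² / ((0.00322)²·(0.00189)) = 1.93e5
ΔG = RT ln(Q_c/K_c) = (8.314 J mol⁻¹ K⁻¹)(500 K) × ln(1.93e5/1.26e6)
   = (4.157 kJ/mol)(-1.876) = -7.80 kJ/mol
ΔG < 0, so the forward reaction is spontaneous (proceeds forward).

ΔG = -7.80 kJ/mol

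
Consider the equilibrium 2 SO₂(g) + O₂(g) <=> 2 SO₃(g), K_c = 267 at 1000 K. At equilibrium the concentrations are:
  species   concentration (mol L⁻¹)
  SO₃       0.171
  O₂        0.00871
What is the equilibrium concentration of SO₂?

[SO₂] = 0.112 mol L⁻¹

At equilibrium, K_c = [SO₃]² / ([SO₂]²·[O₂]) = 267.
(0.171)² / (([SO₂])²·(0.00871)) = 267
[SO₂]² = 0.0126 ⇒ [SO₂] = 0.112 mol L⁻¹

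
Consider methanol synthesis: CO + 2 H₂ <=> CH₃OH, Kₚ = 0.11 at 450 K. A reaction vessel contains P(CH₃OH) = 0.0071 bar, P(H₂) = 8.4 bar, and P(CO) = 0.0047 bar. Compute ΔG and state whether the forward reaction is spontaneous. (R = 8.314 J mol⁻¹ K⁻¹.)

Qₚ = P(CH₃OH) / (P(CO)·P(H₂)²) = (0.0071) / ((0.0047)·(8.4)²) = 0.0214
ΔG = RT ln(Qₚ/Kₚ) = (8.314 J mol⁻¹ K⁻¹)(450 K) × ln(0.0214/0.11)
   = (3.741 kJ/mol)(-1.637) = -6.12 kJ/mol
ΔG < 0, so the forward reaction is spontaneous (proceeds forward).

ΔG = -6.12 kJ/mol; the forward reaction is spontaneous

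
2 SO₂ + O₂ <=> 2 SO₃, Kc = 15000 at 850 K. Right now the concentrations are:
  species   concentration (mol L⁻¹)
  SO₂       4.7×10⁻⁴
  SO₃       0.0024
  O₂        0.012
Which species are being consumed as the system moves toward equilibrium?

SO₂, O₂ (reactants)

Qc = [SO₃]² / ([SO₂]²·[O₂]) = (0.0024)² / ((4.7×10⁻⁴)²·(0.012)) = 2200
Qc = 2200 < Kc = 15000: net forward reaction.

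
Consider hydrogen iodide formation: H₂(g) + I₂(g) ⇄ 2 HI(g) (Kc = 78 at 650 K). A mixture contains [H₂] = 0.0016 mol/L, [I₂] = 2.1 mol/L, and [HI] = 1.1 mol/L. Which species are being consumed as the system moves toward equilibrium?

HI (products)

Qc = [HI]² / ([H₂]·[I₂]) = (1.1)² / ((0.0016)·(2.1)) = 360
Qc = 360 > Kc = 78: net reverse reaction.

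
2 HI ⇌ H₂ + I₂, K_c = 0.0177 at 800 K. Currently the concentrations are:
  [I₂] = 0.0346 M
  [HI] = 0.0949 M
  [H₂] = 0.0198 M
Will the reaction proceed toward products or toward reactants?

in the reverse direction

Q_c = [H₂]·[I₂] / [HI]² = (0.0198)·(0.0346) / (0.0949)² = 0.0761
Q_c = 0.0761 > K_c = 0.0177, so the reverse reaction proceeds.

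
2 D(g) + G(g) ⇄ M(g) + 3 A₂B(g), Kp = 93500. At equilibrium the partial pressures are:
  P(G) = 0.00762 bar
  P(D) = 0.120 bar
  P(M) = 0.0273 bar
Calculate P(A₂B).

At equilibrium, Kp = P(M)·P(A₂B)³ / (P(D)²·P(G)) = 93500.
(0.0273)·(P(A₂B))³ / ((0.120)²·(0.00762)) = 93500
P(A₂B)³ = 376 ⇒ P(A₂B) = 7.22 bar

P(A₂B) = 7.22 bar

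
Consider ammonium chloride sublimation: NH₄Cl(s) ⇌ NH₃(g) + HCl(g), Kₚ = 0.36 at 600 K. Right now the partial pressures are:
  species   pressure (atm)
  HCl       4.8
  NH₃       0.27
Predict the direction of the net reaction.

toward reactants

(NH₄Cl is a pure solid — omitted from Qₚ.)
Qₚ = P(NH₃)·P(HCl) = (0.27)·(4.8) = 1.3
Qₚ = 1.3 > Kₚ = 0.36, so the reverse reaction proceeds.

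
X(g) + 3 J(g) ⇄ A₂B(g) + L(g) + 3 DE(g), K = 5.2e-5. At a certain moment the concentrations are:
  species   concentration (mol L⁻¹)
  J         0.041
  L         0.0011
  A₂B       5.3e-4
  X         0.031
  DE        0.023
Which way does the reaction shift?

forward (toward products)

Q = [A₂B]·[L]·[DE]³ / ([X]·[J]³) = (5.3e-4)·(0.0011)·(0.023)³ / ((0.031)·(0.041)³) = 3.3e-6
Q = 3.3e-6 < K = 5.2e-5, so the forward reaction proceeds.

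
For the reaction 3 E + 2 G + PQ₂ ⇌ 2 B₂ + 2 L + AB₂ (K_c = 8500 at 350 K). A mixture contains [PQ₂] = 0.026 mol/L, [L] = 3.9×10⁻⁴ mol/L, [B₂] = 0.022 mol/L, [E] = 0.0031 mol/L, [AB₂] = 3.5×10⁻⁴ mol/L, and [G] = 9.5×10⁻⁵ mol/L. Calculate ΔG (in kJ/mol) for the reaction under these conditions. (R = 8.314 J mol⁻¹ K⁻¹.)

Q_c = [B₂]²·[L]²·[AB₂] / ([E]³·[G]²·[PQ₂]) = (0.022)²·(3.9×10⁻⁴)²·(3.5×10⁻⁴) / ((0.0031)³·(9.5×10⁻⁵)²·(0.026)) = 3690
ΔG = RT ln(Q_c/K_c) = (8.314 J mol⁻¹ K⁻¹)(350 K) × ln(3690/8500)
   = (2.910 kJ/mol)(-0.8344) = -2.43 kJ/mol
ΔG < 0, so the forward reaction is spontaneous (proceeds forward).

ΔG = -2.43 kJ/mol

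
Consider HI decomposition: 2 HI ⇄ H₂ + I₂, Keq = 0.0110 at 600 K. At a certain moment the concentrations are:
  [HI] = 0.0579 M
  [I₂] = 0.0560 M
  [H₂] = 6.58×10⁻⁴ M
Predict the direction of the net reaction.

no net change (already at equilibrium)

Q = [H₂]·[I₂] / [HI]² = (6.58×10⁻⁴)·(0.0560) / (0.0579)² = 0.0110
Q = 0.0110 = Keq, so the system is already at equilibrium.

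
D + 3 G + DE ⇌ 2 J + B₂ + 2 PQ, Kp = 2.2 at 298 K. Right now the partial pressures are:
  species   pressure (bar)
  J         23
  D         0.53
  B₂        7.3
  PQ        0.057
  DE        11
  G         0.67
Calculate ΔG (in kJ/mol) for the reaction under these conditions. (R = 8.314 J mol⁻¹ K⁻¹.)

ΔG = 2.92 kJ/mol

Qp = P(J)²·P(B₂)·P(PQ)² / (P(D)·P(G)³·P(DE)) = (23)²·(7.3)·(0.057)² / ((0.53)·(0.67)³·(11)) = 7.16
ΔG = RT ln(Qp/Kp) = (8.314 J mol⁻¹ K⁻¹)(298 K) × ln(7.16/2.2)
   = (2.478 kJ/mol)(1.180) = 2.92 kJ/mol
ΔG > 0, so the forward reaction is non-spontaneous (proceeds in reverse).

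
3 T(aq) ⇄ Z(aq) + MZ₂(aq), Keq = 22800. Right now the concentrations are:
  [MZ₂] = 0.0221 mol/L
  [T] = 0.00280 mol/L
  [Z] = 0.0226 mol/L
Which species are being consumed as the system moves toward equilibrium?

none (at equilibrium)

Q = [Z]·[MZ₂] / [T]³ = (0.0226)·(0.0221) / (0.00280)³ = 22800
Q = 22800 = Keq; the system is at equilibrium.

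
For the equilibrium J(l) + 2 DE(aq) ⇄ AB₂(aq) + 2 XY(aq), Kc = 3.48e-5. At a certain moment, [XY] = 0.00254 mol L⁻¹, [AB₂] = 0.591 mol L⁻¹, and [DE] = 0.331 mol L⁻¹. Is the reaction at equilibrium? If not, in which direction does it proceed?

(J is a pure liquid — omitted from Qc.)
Qc = [AB₂]·[XY]² / [DE]² = (0.591)·(0.00254)² / (0.331)² = 3.48e-5
Qc = 3.48e-5 = Kc, so the system is already at equilibrium.

no net change (already at equilibrium)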